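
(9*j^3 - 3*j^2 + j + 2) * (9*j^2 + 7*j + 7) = 81*j^5 + 36*j^4 + 51*j^3 + 4*j^2 + 21*j + 14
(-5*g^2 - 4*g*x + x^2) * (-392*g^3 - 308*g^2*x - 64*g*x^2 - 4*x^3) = 1960*g^5 + 3108*g^4*x + 1160*g^3*x^2 - 32*g^2*x^3 - 48*g*x^4 - 4*x^5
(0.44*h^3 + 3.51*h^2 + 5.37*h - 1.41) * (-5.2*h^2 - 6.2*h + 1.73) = -2.288*h^5 - 20.98*h^4 - 48.9248*h^3 - 19.8897*h^2 + 18.0321*h - 2.4393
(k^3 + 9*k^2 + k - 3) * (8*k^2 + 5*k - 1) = 8*k^5 + 77*k^4 + 52*k^3 - 28*k^2 - 16*k + 3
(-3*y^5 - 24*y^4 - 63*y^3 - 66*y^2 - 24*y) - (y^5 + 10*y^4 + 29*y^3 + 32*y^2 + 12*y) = -4*y^5 - 34*y^4 - 92*y^3 - 98*y^2 - 36*y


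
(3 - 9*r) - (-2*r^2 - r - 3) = 2*r^2 - 8*r + 6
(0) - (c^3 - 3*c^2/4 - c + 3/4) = -c^3 + 3*c^2/4 + c - 3/4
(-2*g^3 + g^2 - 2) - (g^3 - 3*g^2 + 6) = -3*g^3 + 4*g^2 - 8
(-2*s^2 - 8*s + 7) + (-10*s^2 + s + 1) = -12*s^2 - 7*s + 8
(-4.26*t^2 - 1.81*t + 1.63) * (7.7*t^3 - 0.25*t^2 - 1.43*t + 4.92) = -32.802*t^5 - 12.872*t^4 + 19.0953*t^3 - 18.7784*t^2 - 11.2361*t + 8.0196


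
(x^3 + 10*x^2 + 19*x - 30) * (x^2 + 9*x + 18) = x^5 + 19*x^4 + 127*x^3 + 321*x^2 + 72*x - 540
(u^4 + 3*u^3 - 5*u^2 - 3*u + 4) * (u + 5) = u^5 + 8*u^4 + 10*u^3 - 28*u^2 - 11*u + 20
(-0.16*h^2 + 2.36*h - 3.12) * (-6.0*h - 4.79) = 0.96*h^3 - 13.3936*h^2 + 7.4156*h + 14.9448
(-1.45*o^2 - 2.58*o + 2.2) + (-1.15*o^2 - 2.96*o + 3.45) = -2.6*o^2 - 5.54*o + 5.65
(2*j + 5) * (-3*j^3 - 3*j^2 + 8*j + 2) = -6*j^4 - 21*j^3 + j^2 + 44*j + 10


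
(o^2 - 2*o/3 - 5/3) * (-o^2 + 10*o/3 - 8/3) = -o^4 + 4*o^3 - 29*o^2/9 - 34*o/9 + 40/9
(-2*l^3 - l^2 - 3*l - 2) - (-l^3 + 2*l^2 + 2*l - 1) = -l^3 - 3*l^2 - 5*l - 1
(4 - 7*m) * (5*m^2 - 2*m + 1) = -35*m^3 + 34*m^2 - 15*m + 4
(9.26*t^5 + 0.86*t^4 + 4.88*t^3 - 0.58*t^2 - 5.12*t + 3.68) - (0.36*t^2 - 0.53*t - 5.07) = 9.26*t^5 + 0.86*t^4 + 4.88*t^3 - 0.94*t^2 - 4.59*t + 8.75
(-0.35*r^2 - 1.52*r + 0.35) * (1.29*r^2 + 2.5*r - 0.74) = -0.4515*r^4 - 2.8358*r^3 - 3.0895*r^2 + 1.9998*r - 0.259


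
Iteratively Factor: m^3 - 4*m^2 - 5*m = (m - 5)*(m^2 + m) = (m - 5)*(m + 1)*(m)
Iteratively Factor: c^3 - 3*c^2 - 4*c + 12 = (c - 2)*(c^2 - c - 6) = (c - 2)*(c + 2)*(c - 3)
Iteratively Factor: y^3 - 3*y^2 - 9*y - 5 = (y + 1)*(y^2 - 4*y - 5) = (y + 1)^2*(y - 5)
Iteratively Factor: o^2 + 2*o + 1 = (o + 1)*(o + 1)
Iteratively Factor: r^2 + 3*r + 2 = (r + 1)*(r + 2)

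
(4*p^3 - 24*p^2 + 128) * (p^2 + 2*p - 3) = 4*p^5 - 16*p^4 - 60*p^3 + 200*p^2 + 256*p - 384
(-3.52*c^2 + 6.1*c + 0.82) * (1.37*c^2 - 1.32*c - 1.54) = -4.8224*c^4 + 13.0034*c^3 - 1.5078*c^2 - 10.4764*c - 1.2628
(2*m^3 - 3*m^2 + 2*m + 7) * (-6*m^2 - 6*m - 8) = -12*m^5 + 6*m^4 - 10*m^3 - 30*m^2 - 58*m - 56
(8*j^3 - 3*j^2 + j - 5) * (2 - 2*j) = -16*j^4 + 22*j^3 - 8*j^2 + 12*j - 10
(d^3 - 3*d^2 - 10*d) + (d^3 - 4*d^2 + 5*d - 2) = 2*d^3 - 7*d^2 - 5*d - 2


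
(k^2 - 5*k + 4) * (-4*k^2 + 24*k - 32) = -4*k^4 + 44*k^3 - 168*k^2 + 256*k - 128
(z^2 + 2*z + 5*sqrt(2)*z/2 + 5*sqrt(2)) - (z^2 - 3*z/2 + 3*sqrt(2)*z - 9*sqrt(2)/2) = -sqrt(2)*z/2 + 7*z/2 + 19*sqrt(2)/2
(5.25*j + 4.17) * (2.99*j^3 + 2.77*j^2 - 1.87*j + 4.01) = 15.6975*j^4 + 27.0108*j^3 + 1.7334*j^2 + 13.2546*j + 16.7217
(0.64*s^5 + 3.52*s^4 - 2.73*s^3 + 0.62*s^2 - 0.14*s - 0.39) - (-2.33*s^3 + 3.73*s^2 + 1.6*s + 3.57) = 0.64*s^5 + 3.52*s^4 - 0.4*s^3 - 3.11*s^2 - 1.74*s - 3.96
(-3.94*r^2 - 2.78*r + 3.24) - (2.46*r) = -3.94*r^2 - 5.24*r + 3.24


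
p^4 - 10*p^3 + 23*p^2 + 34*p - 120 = (p - 5)*(p - 4)*(p - 3)*(p + 2)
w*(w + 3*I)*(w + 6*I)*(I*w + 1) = I*w^4 - 8*w^3 - 9*I*w^2 - 18*w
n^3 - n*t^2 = n*(n - t)*(n + t)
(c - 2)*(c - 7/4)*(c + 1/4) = c^3 - 7*c^2/2 + 41*c/16 + 7/8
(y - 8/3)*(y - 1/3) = y^2 - 3*y + 8/9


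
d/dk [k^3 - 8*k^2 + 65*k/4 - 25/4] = 3*k^2 - 16*k + 65/4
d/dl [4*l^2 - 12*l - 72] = 8*l - 12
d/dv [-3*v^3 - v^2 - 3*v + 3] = -9*v^2 - 2*v - 3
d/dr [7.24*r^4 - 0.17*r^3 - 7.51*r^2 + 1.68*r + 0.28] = 28.96*r^3 - 0.51*r^2 - 15.02*r + 1.68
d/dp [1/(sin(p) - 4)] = -cos(p)/(sin(p) - 4)^2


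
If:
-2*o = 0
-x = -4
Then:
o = 0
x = 4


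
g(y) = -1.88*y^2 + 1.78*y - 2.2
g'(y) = 1.78 - 3.76*y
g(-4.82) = -54.46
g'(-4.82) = 19.90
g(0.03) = -2.15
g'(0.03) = 1.67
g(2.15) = -7.06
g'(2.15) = -6.30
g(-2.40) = -17.30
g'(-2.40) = 10.80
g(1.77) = -4.94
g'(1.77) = -4.88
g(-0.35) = -3.05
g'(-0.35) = 3.10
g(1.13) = -2.59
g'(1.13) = -2.47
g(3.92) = -24.11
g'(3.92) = -12.96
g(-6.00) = -80.56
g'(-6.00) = 24.34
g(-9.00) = -170.50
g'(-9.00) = 35.62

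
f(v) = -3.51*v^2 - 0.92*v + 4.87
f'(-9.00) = 62.26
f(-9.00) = -271.16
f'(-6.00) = 41.20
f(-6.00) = -115.97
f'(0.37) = -3.52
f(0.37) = 4.05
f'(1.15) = -8.99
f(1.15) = -0.83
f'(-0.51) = 2.66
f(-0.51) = 4.43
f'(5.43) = -39.04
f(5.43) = -103.62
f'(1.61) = -12.22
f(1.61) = -5.71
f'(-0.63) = 3.50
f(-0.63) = 4.06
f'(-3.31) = 22.32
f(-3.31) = -30.54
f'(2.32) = -17.21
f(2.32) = -16.16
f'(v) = -7.02*v - 0.92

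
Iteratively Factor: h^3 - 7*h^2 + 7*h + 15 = (h - 3)*(h^2 - 4*h - 5) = (h - 5)*(h - 3)*(h + 1)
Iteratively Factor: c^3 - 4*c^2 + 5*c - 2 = (c - 2)*(c^2 - 2*c + 1) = (c - 2)*(c - 1)*(c - 1)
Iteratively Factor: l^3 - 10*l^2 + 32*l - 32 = (l - 4)*(l^2 - 6*l + 8) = (l - 4)^2*(l - 2)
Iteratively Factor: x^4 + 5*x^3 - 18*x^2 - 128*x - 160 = (x + 4)*(x^3 + x^2 - 22*x - 40) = (x + 4)^2*(x^2 - 3*x - 10) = (x + 2)*(x + 4)^2*(x - 5)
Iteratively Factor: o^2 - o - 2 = (o - 2)*(o + 1)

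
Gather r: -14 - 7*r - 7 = -7*r - 21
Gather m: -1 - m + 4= 3 - m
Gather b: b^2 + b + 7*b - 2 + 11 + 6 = b^2 + 8*b + 15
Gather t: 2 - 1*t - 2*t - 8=-3*t - 6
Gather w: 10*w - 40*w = -30*w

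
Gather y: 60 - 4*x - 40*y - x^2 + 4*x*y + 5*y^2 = -x^2 - 4*x + 5*y^2 + y*(4*x - 40) + 60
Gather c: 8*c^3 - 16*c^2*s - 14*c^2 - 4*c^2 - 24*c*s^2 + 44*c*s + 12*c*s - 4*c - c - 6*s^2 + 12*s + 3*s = 8*c^3 + c^2*(-16*s - 18) + c*(-24*s^2 + 56*s - 5) - 6*s^2 + 15*s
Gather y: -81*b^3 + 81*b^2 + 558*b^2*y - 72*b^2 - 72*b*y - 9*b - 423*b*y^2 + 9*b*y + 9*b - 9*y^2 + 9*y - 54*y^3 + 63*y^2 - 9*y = -81*b^3 + 9*b^2 - 54*y^3 + y^2*(54 - 423*b) + y*(558*b^2 - 63*b)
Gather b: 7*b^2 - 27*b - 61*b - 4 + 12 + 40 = 7*b^2 - 88*b + 48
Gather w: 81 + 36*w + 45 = 36*w + 126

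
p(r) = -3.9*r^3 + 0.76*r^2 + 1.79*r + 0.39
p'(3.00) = -98.95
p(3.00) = -92.70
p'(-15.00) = -2653.51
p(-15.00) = 13307.04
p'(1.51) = -22.59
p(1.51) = -8.60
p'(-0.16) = 1.25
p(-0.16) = 0.14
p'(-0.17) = 1.19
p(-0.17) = 0.13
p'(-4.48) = -239.84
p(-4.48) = 358.29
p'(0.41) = 0.45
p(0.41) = 0.98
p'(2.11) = -47.09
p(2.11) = -29.09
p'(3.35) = -124.42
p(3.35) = -131.71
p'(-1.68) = -33.79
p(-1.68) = 18.02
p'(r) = -11.7*r^2 + 1.52*r + 1.79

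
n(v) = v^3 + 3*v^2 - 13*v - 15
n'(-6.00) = 59.00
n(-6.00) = -45.00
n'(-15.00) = 572.00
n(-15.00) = -2520.00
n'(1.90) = 9.23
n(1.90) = -22.01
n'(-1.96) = -13.24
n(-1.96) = 14.48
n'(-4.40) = 18.68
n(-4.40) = 15.10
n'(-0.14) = -13.78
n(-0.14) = -13.12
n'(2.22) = 15.11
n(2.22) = -18.13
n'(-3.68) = 5.55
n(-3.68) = 23.63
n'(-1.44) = -15.42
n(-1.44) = 6.95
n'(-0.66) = -15.65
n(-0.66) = -5.40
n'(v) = 3*v^2 + 6*v - 13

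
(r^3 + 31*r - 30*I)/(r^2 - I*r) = r + I + 30/r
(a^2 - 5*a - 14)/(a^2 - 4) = (a - 7)/(a - 2)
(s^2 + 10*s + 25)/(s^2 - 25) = (s + 5)/(s - 5)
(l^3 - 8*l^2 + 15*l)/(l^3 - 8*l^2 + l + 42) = l*(l - 5)/(l^2 - 5*l - 14)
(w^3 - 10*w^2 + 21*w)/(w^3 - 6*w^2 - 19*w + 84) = w/(w + 4)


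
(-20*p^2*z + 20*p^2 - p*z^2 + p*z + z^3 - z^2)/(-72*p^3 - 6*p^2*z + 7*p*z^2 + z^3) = (-5*p*z + 5*p + z^2 - z)/(-18*p^2 + 3*p*z + z^2)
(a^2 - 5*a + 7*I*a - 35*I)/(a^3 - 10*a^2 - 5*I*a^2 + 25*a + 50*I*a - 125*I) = (a + 7*I)/(a^2 - 5*a*(1 + I) + 25*I)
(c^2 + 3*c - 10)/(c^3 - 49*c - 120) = (c - 2)/(c^2 - 5*c - 24)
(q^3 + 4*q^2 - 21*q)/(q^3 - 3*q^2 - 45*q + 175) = q*(q - 3)/(q^2 - 10*q + 25)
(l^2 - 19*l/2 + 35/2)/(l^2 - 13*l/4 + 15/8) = 4*(l - 7)/(4*l - 3)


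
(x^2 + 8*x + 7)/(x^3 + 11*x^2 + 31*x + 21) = 1/(x + 3)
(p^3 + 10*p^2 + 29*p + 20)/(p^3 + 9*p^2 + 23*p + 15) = (p + 4)/(p + 3)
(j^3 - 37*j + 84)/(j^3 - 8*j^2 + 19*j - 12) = (j + 7)/(j - 1)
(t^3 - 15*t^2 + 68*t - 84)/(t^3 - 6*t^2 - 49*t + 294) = (t - 2)/(t + 7)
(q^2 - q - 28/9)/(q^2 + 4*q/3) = (q - 7/3)/q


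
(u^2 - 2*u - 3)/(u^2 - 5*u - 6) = (u - 3)/(u - 6)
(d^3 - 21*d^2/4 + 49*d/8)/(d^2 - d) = (8*d^2 - 42*d + 49)/(8*(d - 1))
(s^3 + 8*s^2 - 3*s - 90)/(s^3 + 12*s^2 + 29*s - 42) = (s^2 + 2*s - 15)/(s^2 + 6*s - 7)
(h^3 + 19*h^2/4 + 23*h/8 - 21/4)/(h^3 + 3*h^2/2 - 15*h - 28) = (h - 3/4)/(h - 4)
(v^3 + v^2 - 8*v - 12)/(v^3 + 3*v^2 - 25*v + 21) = (v^2 + 4*v + 4)/(v^2 + 6*v - 7)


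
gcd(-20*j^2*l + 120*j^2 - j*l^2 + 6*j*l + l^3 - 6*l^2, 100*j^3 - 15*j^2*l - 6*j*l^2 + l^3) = 20*j^2 + j*l - l^2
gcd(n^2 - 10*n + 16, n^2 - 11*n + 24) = n - 8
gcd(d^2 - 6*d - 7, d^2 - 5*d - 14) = d - 7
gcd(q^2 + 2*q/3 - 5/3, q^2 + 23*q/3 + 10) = q + 5/3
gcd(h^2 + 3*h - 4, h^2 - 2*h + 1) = h - 1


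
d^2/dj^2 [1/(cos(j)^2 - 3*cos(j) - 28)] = (4*sin(j)^4 - 123*sin(j)^2 - 291*cos(j)/4 - 9*cos(3*j)/4 + 45)/(sin(j)^2 + 3*cos(j) + 27)^3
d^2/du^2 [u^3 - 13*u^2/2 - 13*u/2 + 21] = 6*u - 13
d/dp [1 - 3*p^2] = -6*p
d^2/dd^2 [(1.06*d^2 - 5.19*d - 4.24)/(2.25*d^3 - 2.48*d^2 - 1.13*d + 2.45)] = (10.7325*d^6 - 157.64625*d^5 - 67.6485*d^4 + 200.56831*d^3 + 290.176884*d^2 - 120.261696*d - 78.364322)/(11.390625*d^9 - 37.665*d^8 + 24.353325*d^7 + 59.788783*d^6 - 94.256781*d^5 - 1.66944599999999*d^4 + 80.269258*d^3 - 35.273385*d^2 - 20.348475*d + 14.706125)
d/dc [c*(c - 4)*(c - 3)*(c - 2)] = 4*c^3 - 27*c^2 + 52*c - 24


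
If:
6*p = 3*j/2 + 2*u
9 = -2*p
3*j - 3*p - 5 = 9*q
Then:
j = -4*u/3 - 18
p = -9/2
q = -4*u/9 - 91/18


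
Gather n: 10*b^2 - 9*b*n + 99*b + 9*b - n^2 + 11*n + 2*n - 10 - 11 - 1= 10*b^2 + 108*b - n^2 + n*(13 - 9*b) - 22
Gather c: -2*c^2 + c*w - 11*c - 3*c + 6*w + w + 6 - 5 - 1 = -2*c^2 + c*(w - 14) + 7*w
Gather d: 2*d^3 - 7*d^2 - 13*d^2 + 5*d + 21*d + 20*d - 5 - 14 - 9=2*d^3 - 20*d^2 + 46*d - 28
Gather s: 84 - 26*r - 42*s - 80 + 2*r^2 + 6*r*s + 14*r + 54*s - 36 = 2*r^2 - 12*r + s*(6*r + 12) - 32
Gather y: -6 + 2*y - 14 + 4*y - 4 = 6*y - 24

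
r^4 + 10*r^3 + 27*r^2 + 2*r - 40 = (r - 1)*(r + 2)*(r + 4)*(r + 5)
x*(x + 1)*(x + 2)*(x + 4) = x^4 + 7*x^3 + 14*x^2 + 8*x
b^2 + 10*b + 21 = (b + 3)*(b + 7)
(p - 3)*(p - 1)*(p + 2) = p^3 - 2*p^2 - 5*p + 6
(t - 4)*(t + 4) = t^2 - 16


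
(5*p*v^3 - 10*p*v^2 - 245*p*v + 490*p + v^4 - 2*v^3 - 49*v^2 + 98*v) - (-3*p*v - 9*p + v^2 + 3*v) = 5*p*v^3 - 10*p*v^2 - 242*p*v + 499*p + v^4 - 2*v^3 - 50*v^2 + 95*v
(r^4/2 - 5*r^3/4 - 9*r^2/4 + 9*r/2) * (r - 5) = r^5/2 - 15*r^4/4 + 4*r^3 + 63*r^2/4 - 45*r/2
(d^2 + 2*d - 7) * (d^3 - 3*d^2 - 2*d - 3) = d^5 - d^4 - 15*d^3 + 14*d^2 + 8*d + 21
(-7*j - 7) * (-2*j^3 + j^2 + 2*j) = 14*j^4 + 7*j^3 - 21*j^2 - 14*j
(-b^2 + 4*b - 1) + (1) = -b^2 + 4*b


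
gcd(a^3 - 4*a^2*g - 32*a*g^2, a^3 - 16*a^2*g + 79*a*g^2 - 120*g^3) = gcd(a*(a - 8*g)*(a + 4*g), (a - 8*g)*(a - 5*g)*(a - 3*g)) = a - 8*g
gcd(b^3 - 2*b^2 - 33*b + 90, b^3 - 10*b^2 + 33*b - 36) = b - 3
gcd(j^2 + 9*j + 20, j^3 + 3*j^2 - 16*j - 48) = j + 4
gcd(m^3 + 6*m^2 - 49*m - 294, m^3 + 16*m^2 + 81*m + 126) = m^2 + 13*m + 42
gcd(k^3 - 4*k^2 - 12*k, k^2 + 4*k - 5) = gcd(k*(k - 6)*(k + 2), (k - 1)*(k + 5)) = 1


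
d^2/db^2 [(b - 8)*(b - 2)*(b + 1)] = 6*b - 18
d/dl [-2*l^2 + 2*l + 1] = 2 - 4*l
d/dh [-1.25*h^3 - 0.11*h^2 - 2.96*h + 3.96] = -3.75*h^2 - 0.22*h - 2.96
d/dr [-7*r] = -7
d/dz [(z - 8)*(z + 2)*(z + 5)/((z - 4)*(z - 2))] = (z^4 - 12*z^3 + 76*z^2 + 144*z - 848)/(z^4 - 12*z^3 + 52*z^2 - 96*z + 64)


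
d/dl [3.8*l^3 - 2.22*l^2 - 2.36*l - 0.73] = 11.4*l^2 - 4.44*l - 2.36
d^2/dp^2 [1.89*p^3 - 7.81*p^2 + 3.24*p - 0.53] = 11.34*p - 15.62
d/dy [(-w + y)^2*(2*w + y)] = -3*w^2 + 3*y^2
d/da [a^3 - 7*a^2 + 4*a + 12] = 3*a^2 - 14*a + 4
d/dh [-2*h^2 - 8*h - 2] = -4*h - 8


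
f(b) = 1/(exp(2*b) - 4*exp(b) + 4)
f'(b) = (-2*exp(2*b) + 4*exp(b))/(exp(2*b) - 4*exp(b) + 4)^2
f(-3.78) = 0.26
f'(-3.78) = 0.01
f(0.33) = 2.70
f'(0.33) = 12.31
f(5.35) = 0.00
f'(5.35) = -0.00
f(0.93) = 3.50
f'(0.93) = -33.19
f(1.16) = 0.71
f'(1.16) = -3.79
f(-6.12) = 0.25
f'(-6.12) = 0.00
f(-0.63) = 0.46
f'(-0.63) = 0.34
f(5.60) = 0.00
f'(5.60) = -0.00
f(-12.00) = 0.25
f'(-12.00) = 0.00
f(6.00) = 0.00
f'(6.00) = 0.00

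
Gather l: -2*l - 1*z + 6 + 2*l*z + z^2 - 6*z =l*(2*z - 2) + z^2 - 7*z + 6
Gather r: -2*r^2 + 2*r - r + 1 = -2*r^2 + r + 1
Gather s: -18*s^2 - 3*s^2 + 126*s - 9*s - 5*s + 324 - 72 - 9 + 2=-21*s^2 + 112*s + 245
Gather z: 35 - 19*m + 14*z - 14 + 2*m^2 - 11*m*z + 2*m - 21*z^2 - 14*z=2*m^2 - 11*m*z - 17*m - 21*z^2 + 21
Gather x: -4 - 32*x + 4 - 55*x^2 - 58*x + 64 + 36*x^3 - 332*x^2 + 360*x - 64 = 36*x^3 - 387*x^2 + 270*x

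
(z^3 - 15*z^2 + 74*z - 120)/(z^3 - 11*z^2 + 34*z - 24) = (z - 5)/(z - 1)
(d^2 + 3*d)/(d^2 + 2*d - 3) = d/(d - 1)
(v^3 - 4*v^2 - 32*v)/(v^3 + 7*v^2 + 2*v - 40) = v*(v - 8)/(v^2 + 3*v - 10)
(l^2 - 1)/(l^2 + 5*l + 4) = (l - 1)/(l + 4)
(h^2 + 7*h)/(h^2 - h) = (h + 7)/(h - 1)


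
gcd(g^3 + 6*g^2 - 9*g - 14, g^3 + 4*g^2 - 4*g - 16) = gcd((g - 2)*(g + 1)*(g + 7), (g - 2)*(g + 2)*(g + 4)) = g - 2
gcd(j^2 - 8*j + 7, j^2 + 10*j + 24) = 1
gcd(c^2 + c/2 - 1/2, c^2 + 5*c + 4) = c + 1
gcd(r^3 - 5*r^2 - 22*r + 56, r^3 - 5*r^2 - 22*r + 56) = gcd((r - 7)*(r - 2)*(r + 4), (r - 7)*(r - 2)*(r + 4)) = r^3 - 5*r^2 - 22*r + 56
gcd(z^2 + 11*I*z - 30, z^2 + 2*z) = 1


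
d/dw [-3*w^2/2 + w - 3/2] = 1 - 3*w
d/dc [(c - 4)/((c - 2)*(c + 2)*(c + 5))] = (-2*c^3 + 7*c^2 + 40*c - 36)/(c^6 + 10*c^5 + 17*c^4 - 80*c^3 - 184*c^2 + 160*c + 400)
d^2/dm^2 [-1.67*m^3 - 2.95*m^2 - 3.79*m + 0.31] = -10.02*m - 5.9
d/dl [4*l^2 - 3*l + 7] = 8*l - 3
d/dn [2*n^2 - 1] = 4*n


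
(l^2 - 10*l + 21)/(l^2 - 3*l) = (l - 7)/l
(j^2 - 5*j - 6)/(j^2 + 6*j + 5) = (j - 6)/(j + 5)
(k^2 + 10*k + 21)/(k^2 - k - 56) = (k + 3)/(k - 8)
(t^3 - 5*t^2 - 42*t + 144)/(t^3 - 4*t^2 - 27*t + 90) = (t^2 - 2*t - 48)/(t^2 - t - 30)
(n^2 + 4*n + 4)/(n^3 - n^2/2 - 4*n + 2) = 2*(n + 2)/(2*n^2 - 5*n + 2)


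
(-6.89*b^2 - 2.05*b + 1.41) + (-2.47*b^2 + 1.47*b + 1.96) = -9.36*b^2 - 0.58*b + 3.37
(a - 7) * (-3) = 21 - 3*a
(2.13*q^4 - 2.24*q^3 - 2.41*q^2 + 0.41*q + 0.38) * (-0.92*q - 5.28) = -1.9596*q^5 - 9.1856*q^4 + 14.0444*q^3 + 12.3476*q^2 - 2.5144*q - 2.0064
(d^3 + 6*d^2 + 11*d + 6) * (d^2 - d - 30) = d^5 + 5*d^4 - 25*d^3 - 185*d^2 - 336*d - 180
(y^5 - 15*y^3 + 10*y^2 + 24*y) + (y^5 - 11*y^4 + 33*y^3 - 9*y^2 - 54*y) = 2*y^5 - 11*y^4 + 18*y^3 + y^2 - 30*y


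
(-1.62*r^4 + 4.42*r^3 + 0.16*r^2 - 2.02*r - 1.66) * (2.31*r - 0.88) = -3.7422*r^5 + 11.6358*r^4 - 3.52*r^3 - 4.807*r^2 - 2.057*r + 1.4608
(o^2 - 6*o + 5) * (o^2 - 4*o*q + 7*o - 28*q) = o^4 - 4*o^3*q + o^3 - 4*o^2*q - 37*o^2 + 148*o*q + 35*o - 140*q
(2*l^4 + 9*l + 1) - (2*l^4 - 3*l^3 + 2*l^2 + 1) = 3*l^3 - 2*l^2 + 9*l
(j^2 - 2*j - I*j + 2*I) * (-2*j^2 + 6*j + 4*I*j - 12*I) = -2*j^4 + 10*j^3 + 6*I*j^3 - 8*j^2 - 30*I*j^2 - 20*j + 36*I*j + 24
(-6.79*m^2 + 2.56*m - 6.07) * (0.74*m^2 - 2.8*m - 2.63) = -5.0246*m^4 + 20.9064*m^3 + 6.1979*m^2 + 10.2632*m + 15.9641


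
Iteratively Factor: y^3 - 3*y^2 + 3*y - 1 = (y - 1)*(y^2 - 2*y + 1) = (y - 1)^2*(y - 1)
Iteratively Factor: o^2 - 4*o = (o - 4)*(o)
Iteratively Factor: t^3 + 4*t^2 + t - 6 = (t + 2)*(t^2 + 2*t - 3) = (t - 1)*(t + 2)*(t + 3)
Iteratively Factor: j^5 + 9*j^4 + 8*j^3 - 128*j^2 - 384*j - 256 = (j + 4)*(j^4 + 5*j^3 - 12*j^2 - 80*j - 64) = (j + 1)*(j + 4)*(j^3 + 4*j^2 - 16*j - 64) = (j - 4)*(j + 1)*(j + 4)*(j^2 + 8*j + 16) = (j - 4)*(j + 1)*(j + 4)^2*(j + 4)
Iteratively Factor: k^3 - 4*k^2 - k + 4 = (k + 1)*(k^2 - 5*k + 4) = (k - 4)*(k + 1)*(k - 1)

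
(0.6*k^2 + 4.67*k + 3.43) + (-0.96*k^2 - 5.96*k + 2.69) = -0.36*k^2 - 1.29*k + 6.12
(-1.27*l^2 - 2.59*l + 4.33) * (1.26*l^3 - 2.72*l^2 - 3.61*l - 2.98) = -1.6002*l^5 + 0.191*l^4 + 17.0853*l^3 + 1.3569*l^2 - 7.9131*l - 12.9034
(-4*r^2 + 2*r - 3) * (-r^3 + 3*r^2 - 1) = 4*r^5 - 14*r^4 + 9*r^3 - 5*r^2 - 2*r + 3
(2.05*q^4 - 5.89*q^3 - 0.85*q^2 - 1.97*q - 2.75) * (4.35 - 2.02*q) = -4.141*q^5 + 20.8153*q^4 - 23.9045*q^3 + 0.2819*q^2 - 3.0145*q - 11.9625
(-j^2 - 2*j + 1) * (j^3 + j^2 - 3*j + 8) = -j^5 - 3*j^4 + 2*j^3 - j^2 - 19*j + 8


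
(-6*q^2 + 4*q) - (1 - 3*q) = -6*q^2 + 7*q - 1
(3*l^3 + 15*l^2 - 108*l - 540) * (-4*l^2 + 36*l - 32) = -12*l^5 + 48*l^4 + 876*l^3 - 2208*l^2 - 15984*l + 17280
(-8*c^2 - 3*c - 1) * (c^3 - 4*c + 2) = -8*c^5 - 3*c^4 + 31*c^3 - 4*c^2 - 2*c - 2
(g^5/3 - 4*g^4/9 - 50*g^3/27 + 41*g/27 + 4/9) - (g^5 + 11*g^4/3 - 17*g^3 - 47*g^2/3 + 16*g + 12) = -2*g^5/3 - 37*g^4/9 + 409*g^3/27 + 47*g^2/3 - 391*g/27 - 104/9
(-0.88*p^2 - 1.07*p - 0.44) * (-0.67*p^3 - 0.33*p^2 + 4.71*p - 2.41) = 0.5896*p^5 + 1.0073*p^4 - 3.4969*p^3 - 2.7737*p^2 + 0.5063*p + 1.0604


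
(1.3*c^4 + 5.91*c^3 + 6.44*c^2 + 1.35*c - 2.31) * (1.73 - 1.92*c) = -2.496*c^5 - 9.0982*c^4 - 2.1405*c^3 + 8.5492*c^2 + 6.7707*c - 3.9963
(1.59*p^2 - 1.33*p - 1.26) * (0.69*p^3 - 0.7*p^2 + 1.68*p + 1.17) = 1.0971*p^5 - 2.0307*p^4 + 2.7328*p^3 + 0.5079*p^2 - 3.6729*p - 1.4742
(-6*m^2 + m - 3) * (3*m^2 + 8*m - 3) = -18*m^4 - 45*m^3 + 17*m^2 - 27*m + 9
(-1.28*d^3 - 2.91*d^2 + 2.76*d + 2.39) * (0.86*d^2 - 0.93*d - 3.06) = -1.1008*d^5 - 1.3122*d^4 + 8.9967*d^3 + 8.3932*d^2 - 10.6683*d - 7.3134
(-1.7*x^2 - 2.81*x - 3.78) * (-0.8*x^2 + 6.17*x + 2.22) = 1.36*x^4 - 8.241*x^3 - 18.0877*x^2 - 29.5608*x - 8.3916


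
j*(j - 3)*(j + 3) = j^3 - 9*j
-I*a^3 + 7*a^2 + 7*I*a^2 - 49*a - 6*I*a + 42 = (a - 6)*(a + 7*I)*(-I*a + I)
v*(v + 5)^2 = v^3 + 10*v^2 + 25*v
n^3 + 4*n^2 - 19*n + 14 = (n - 2)*(n - 1)*(n + 7)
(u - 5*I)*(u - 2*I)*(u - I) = u^3 - 8*I*u^2 - 17*u + 10*I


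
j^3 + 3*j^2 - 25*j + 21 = (j - 3)*(j - 1)*(j + 7)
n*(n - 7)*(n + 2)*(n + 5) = n^4 - 39*n^2 - 70*n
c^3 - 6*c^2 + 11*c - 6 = (c - 3)*(c - 2)*(c - 1)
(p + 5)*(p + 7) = p^2 + 12*p + 35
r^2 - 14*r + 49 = (r - 7)^2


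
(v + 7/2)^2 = v^2 + 7*v + 49/4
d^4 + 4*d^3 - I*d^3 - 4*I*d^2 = d^2*(d + 4)*(d - I)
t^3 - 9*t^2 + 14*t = t*(t - 7)*(t - 2)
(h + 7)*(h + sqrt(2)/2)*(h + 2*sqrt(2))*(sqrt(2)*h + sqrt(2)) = sqrt(2)*h^4 + 5*h^3 + 8*sqrt(2)*h^3 + 9*sqrt(2)*h^2 + 40*h^2 + 16*sqrt(2)*h + 35*h + 14*sqrt(2)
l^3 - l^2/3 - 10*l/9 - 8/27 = (l - 4/3)*(l + 1/3)*(l + 2/3)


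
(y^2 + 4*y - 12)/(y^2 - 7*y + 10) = (y + 6)/(y - 5)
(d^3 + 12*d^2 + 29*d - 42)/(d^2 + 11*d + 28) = (d^2 + 5*d - 6)/(d + 4)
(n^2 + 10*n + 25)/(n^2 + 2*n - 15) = (n + 5)/(n - 3)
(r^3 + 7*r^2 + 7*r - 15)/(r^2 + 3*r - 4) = (r^2 + 8*r + 15)/(r + 4)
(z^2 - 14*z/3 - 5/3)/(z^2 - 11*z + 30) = (z + 1/3)/(z - 6)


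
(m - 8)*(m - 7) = m^2 - 15*m + 56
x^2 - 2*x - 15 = (x - 5)*(x + 3)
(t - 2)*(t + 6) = t^2 + 4*t - 12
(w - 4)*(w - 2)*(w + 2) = w^3 - 4*w^2 - 4*w + 16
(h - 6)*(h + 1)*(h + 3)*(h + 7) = h^4 + 5*h^3 - 35*h^2 - 165*h - 126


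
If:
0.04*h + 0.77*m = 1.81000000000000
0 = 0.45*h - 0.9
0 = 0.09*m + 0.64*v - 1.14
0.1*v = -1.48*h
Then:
No Solution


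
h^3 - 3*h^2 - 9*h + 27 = (h - 3)^2*(h + 3)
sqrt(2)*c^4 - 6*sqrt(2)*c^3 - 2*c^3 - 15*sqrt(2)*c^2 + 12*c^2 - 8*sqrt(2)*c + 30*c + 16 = (c - 8)*(c + 1)*(c - sqrt(2))*(sqrt(2)*c + sqrt(2))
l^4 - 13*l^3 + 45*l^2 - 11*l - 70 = (l - 7)*(l - 5)*(l - 2)*(l + 1)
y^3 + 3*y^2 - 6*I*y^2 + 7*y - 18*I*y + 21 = (y + 3)*(y - 7*I)*(y + I)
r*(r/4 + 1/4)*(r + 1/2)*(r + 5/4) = r^4/4 + 11*r^3/16 + 19*r^2/32 + 5*r/32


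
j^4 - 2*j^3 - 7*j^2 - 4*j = j*(j - 4)*(j + 1)^2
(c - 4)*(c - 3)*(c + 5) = c^3 - 2*c^2 - 23*c + 60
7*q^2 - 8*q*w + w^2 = (-7*q + w)*(-q + w)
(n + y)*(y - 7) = n*y - 7*n + y^2 - 7*y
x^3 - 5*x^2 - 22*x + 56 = (x - 7)*(x - 2)*(x + 4)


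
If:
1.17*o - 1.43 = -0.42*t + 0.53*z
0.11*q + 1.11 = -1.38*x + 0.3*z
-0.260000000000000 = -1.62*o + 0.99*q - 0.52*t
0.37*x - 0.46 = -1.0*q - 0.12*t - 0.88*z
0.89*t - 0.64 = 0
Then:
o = 0.70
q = 1.26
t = 0.72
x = -1.03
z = -0.58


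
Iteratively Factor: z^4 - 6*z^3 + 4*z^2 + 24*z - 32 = (z + 2)*(z^3 - 8*z^2 + 20*z - 16) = (z - 4)*(z + 2)*(z^2 - 4*z + 4) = (z - 4)*(z - 2)*(z + 2)*(z - 2)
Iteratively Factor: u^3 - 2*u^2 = (u)*(u^2 - 2*u) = u*(u - 2)*(u)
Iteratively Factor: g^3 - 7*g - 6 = (g + 2)*(g^2 - 2*g - 3) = (g - 3)*(g + 2)*(g + 1)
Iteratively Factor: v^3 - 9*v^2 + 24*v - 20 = (v - 2)*(v^2 - 7*v + 10) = (v - 2)^2*(v - 5)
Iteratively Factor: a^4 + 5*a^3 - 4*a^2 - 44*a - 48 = (a + 4)*(a^3 + a^2 - 8*a - 12) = (a + 2)*(a + 4)*(a^2 - a - 6) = (a + 2)^2*(a + 4)*(a - 3)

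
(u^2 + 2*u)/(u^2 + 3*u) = (u + 2)/(u + 3)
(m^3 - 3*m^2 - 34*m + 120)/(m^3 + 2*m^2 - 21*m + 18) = (m^2 - 9*m + 20)/(m^2 - 4*m + 3)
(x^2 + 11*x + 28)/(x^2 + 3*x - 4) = (x + 7)/(x - 1)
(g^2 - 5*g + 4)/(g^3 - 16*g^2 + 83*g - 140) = (g - 1)/(g^2 - 12*g + 35)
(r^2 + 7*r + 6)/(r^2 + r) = (r + 6)/r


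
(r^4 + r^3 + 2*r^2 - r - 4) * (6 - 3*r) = -3*r^5 + 3*r^4 + 15*r^2 + 6*r - 24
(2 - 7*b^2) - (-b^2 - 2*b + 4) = -6*b^2 + 2*b - 2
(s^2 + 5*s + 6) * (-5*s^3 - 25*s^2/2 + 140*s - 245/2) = -5*s^5 - 75*s^4/2 + 95*s^3/2 + 1005*s^2/2 + 455*s/2 - 735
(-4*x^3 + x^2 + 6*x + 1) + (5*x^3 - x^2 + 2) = x^3 + 6*x + 3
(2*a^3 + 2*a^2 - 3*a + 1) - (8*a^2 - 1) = 2*a^3 - 6*a^2 - 3*a + 2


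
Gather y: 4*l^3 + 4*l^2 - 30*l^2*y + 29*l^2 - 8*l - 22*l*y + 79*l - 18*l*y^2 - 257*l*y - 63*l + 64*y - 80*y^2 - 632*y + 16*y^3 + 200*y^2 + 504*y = 4*l^3 + 33*l^2 + 8*l + 16*y^3 + y^2*(120 - 18*l) + y*(-30*l^2 - 279*l - 64)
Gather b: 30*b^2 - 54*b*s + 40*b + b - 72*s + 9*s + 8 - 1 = 30*b^2 + b*(41 - 54*s) - 63*s + 7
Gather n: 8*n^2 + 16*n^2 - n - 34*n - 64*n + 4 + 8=24*n^2 - 99*n + 12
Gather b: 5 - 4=1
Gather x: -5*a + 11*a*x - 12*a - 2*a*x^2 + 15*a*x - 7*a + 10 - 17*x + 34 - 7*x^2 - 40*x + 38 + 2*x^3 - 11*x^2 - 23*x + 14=-24*a + 2*x^3 + x^2*(-2*a - 18) + x*(26*a - 80) + 96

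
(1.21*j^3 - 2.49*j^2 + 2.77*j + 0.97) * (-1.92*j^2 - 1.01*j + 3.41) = -2.3232*j^5 + 3.5587*j^4 + 1.3226*j^3 - 13.151*j^2 + 8.466*j + 3.3077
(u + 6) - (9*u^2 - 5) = -9*u^2 + u + 11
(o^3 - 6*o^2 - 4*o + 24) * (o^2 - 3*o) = o^5 - 9*o^4 + 14*o^3 + 36*o^2 - 72*o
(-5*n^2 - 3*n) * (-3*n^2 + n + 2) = 15*n^4 + 4*n^3 - 13*n^2 - 6*n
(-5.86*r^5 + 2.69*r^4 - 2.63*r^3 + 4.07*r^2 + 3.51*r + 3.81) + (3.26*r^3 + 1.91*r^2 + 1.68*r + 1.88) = -5.86*r^5 + 2.69*r^4 + 0.63*r^3 + 5.98*r^2 + 5.19*r + 5.69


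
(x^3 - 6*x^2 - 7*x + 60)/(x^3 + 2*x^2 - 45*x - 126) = (x^2 - 9*x + 20)/(x^2 - x - 42)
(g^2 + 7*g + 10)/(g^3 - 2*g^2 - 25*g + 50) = (g + 2)/(g^2 - 7*g + 10)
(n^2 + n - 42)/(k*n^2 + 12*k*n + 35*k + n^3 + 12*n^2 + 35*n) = (n - 6)/(k*n + 5*k + n^2 + 5*n)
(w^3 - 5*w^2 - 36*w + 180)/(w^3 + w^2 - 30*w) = (w - 6)/w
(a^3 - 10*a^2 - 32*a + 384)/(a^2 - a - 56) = (a^2 - 2*a - 48)/(a + 7)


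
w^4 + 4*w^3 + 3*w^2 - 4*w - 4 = (w - 1)*(w + 1)*(w + 2)^2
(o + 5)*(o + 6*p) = o^2 + 6*o*p + 5*o + 30*p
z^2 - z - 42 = (z - 7)*(z + 6)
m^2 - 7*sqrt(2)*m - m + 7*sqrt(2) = (m - 1)*(m - 7*sqrt(2))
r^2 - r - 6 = (r - 3)*(r + 2)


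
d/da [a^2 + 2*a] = 2*a + 2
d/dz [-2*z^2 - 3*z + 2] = -4*z - 3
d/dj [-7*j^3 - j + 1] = -21*j^2 - 1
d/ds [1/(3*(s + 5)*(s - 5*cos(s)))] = -(s + (s + 5)*(5*sin(s) + 1) - 5*cos(s))/(3*(s + 5)^2*(s - 5*cos(s))^2)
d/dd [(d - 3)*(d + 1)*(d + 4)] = 3*d^2 + 4*d - 11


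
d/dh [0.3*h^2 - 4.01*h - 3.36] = 0.6*h - 4.01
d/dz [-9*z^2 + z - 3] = 1 - 18*z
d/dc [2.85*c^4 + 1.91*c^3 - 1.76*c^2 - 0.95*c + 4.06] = 11.4*c^3 + 5.73*c^2 - 3.52*c - 0.95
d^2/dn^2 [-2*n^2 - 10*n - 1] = -4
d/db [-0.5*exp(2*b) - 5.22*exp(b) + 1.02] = (-1.0*exp(b) - 5.22)*exp(b)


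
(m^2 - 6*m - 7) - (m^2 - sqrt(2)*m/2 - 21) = -6*m + sqrt(2)*m/2 + 14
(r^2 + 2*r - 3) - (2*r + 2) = r^2 - 5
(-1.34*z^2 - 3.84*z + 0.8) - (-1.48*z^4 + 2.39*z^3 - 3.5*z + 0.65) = 1.48*z^4 - 2.39*z^3 - 1.34*z^2 - 0.34*z + 0.15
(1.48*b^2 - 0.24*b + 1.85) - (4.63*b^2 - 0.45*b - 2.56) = -3.15*b^2 + 0.21*b + 4.41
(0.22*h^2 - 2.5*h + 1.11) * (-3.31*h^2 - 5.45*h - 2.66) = -0.7282*h^4 + 7.076*h^3 + 9.3657*h^2 + 0.600499999999999*h - 2.9526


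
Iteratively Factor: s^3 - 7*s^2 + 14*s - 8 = (s - 1)*(s^2 - 6*s + 8) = (s - 2)*(s - 1)*(s - 4)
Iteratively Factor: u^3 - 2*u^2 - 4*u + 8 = (u + 2)*(u^2 - 4*u + 4) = (u - 2)*(u + 2)*(u - 2)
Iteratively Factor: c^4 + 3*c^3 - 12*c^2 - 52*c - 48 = (c - 4)*(c^3 + 7*c^2 + 16*c + 12) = (c - 4)*(c + 2)*(c^2 + 5*c + 6) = (c - 4)*(c + 2)^2*(c + 3)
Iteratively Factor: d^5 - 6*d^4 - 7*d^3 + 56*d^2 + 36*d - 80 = (d - 1)*(d^4 - 5*d^3 - 12*d^2 + 44*d + 80) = (d - 1)*(d + 2)*(d^3 - 7*d^2 + 2*d + 40) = (d - 5)*(d - 1)*(d + 2)*(d^2 - 2*d - 8) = (d - 5)*(d - 1)*(d + 2)^2*(d - 4)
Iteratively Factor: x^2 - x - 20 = (x - 5)*(x + 4)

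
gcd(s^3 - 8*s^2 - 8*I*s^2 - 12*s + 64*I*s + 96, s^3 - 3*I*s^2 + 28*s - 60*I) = s^2 - 8*I*s - 12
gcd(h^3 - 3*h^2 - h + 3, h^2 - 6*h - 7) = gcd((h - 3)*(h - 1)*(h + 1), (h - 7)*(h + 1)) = h + 1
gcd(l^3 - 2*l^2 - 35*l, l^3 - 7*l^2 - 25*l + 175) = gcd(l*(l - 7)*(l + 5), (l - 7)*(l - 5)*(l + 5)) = l^2 - 2*l - 35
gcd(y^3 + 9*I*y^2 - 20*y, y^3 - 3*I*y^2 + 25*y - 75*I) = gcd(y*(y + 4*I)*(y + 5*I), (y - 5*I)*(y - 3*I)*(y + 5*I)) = y + 5*I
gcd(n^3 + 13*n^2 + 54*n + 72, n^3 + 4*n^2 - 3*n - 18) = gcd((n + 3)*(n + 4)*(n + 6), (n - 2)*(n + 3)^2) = n + 3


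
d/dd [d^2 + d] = 2*d + 1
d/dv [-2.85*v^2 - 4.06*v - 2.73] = -5.7*v - 4.06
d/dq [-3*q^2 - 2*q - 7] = -6*q - 2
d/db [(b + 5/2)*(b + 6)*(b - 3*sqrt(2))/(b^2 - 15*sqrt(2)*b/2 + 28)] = (4*b^4 - 60*sqrt(2)*b^3 - 153*sqrt(2)*b^2 + 456*b^2 - 312*sqrt(2)*b + 1904*b - 2856*sqrt(2) - 1020)/(2*(2*b^4 - 30*sqrt(2)*b^3 + 337*b^2 - 840*sqrt(2)*b + 1568))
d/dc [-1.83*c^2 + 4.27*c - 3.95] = 4.27 - 3.66*c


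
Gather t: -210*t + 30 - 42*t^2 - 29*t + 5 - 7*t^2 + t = -49*t^2 - 238*t + 35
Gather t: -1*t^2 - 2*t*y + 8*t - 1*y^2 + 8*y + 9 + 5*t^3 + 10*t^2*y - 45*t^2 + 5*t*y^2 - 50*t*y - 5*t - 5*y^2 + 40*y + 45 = 5*t^3 + t^2*(10*y - 46) + t*(5*y^2 - 52*y + 3) - 6*y^2 + 48*y + 54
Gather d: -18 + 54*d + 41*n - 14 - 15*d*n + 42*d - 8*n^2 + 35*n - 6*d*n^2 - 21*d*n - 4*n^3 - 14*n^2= d*(-6*n^2 - 36*n + 96) - 4*n^3 - 22*n^2 + 76*n - 32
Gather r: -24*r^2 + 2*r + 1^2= -24*r^2 + 2*r + 1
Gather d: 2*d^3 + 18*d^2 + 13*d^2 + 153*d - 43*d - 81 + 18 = 2*d^3 + 31*d^2 + 110*d - 63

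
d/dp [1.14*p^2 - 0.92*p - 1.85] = 2.28*p - 0.92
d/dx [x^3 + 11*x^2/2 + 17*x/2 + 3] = 3*x^2 + 11*x + 17/2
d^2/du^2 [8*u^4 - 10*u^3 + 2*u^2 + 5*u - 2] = 96*u^2 - 60*u + 4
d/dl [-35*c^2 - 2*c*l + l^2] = -2*c + 2*l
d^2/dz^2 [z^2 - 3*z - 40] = 2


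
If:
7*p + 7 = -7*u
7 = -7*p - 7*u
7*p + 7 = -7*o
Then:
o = u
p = -u - 1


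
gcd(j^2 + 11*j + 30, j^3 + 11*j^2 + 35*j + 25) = j + 5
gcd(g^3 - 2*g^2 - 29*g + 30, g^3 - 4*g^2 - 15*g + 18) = g^2 - 7*g + 6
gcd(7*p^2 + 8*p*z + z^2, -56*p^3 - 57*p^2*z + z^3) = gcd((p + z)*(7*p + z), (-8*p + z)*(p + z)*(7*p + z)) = 7*p^2 + 8*p*z + z^2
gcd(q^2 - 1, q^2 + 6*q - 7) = q - 1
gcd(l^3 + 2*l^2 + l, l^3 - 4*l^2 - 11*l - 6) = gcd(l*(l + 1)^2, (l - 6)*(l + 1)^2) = l^2 + 2*l + 1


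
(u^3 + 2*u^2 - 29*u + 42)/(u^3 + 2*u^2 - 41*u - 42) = (u^2 - 5*u + 6)/(u^2 - 5*u - 6)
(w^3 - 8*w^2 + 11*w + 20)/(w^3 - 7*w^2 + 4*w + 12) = (w^2 - 9*w + 20)/(w^2 - 8*w + 12)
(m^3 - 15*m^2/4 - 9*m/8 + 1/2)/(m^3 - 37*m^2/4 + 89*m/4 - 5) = (m + 1/2)/(m - 5)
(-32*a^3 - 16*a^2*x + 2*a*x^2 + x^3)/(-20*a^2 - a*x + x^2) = (-8*a^2 - 2*a*x + x^2)/(-5*a + x)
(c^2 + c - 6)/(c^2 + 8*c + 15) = (c - 2)/(c + 5)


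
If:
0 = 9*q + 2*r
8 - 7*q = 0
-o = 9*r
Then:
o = 324/7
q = 8/7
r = -36/7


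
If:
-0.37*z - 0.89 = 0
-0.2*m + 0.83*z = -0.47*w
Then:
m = 2.35*w - 9.98243243243243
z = -2.41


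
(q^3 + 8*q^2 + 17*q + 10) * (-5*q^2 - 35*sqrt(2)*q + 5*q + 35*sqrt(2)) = -5*q^5 - 35*sqrt(2)*q^4 - 35*q^4 - 245*sqrt(2)*q^3 - 45*q^3 - 315*sqrt(2)*q^2 + 35*q^2 + 50*q + 245*sqrt(2)*q + 350*sqrt(2)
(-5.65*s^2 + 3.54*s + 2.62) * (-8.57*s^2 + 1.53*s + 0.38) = 48.4205*s^4 - 38.9823*s^3 - 19.1842*s^2 + 5.3538*s + 0.9956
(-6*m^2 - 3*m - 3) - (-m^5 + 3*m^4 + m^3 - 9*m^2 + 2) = m^5 - 3*m^4 - m^3 + 3*m^2 - 3*m - 5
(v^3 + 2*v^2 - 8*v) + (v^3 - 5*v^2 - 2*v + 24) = 2*v^3 - 3*v^2 - 10*v + 24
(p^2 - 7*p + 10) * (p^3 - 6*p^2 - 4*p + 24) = p^5 - 13*p^4 + 48*p^3 - 8*p^2 - 208*p + 240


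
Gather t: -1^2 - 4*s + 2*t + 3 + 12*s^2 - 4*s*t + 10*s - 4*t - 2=12*s^2 + 6*s + t*(-4*s - 2)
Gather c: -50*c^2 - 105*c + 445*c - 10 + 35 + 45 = -50*c^2 + 340*c + 70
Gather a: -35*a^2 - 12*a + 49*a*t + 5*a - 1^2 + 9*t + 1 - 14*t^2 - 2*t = -35*a^2 + a*(49*t - 7) - 14*t^2 + 7*t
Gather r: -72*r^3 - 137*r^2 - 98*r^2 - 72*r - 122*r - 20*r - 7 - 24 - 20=-72*r^3 - 235*r^2 - 214*r - 51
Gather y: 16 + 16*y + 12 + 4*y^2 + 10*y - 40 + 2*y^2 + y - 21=6*y^2 + 27*y - 33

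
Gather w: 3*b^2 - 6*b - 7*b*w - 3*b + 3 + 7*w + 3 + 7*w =3*b^2 - 9*b + w*(14 - 7*b) + 6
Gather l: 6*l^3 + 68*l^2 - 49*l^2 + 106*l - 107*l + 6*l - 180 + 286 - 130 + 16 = 6*l^3 + 19*l^2 + 5*l - 8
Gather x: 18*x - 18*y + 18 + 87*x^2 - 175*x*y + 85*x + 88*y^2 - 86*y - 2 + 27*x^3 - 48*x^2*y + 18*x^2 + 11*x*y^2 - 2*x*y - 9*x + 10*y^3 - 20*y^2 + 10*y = 27*x^3 + x^2*(105 - 48*y) + x*(11*y^2 - 177*y + 94) + 10*y^3 + 68*y^2 - 94*y + 16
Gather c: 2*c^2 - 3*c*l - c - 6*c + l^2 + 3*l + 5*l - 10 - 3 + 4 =2*c^2 + c*(-3*l - 7) + l^2 + 8*l - 9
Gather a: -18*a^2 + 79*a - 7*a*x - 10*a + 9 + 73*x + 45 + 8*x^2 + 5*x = -18*a^2 + a*(69 - 7*x) + 8*x^2 + 78*x + 54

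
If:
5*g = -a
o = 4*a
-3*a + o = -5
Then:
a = -5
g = 1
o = -20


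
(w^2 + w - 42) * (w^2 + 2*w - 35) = w^4 + 3*w^3 - 75*w^2 - 119*w + 1470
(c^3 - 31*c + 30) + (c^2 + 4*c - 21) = c^3 + c^2 - 27*c + 9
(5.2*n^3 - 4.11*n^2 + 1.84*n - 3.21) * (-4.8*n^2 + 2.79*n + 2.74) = -24.96*n^5 + 34.236*n^4 - 6.0509*n^3 + 9.2802*n^2 - 3.9143*n - 8.7954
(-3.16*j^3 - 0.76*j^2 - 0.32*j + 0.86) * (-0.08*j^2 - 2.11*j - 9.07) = 0.2528*j^5 + 6.7284*j^4 + 30.2904*j^3 + 7.4996*j^2 + 1.0878*j - 7.8002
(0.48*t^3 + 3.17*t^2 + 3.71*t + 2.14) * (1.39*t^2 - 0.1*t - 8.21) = 0.6672*t^5 + 4.3583*t^4 + 0.899099999999999*t^3 - 23.4221*t^2 - 30.6731*t - 17.5694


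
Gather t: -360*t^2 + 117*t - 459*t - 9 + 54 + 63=-360*t^2 - 342*t + 108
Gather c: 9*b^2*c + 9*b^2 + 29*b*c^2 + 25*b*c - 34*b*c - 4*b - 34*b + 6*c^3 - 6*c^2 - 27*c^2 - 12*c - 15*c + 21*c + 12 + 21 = 9*b^2 - 38*b + 6*c^3 + c^2*(29*b - 33) + c*(9*b^2 - 9*b - 6) + 33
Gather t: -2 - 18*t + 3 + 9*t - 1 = -9*t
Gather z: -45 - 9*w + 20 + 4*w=-5*w - 25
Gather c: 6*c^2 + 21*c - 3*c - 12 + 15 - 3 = 6*c^2 + 18*c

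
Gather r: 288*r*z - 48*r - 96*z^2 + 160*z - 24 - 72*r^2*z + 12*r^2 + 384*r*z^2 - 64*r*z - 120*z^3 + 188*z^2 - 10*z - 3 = r^2*(12 - 72*z) + r*(384*z^2 + 224*z - 48) - 120*z^3 + 92*z^2 + 150*z - 27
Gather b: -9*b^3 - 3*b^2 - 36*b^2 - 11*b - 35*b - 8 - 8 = -9*b^3 - 39*b^2 - 46*b - 16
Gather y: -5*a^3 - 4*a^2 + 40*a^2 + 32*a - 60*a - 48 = -5*a^3 + 36*a^2 - 28*a - 48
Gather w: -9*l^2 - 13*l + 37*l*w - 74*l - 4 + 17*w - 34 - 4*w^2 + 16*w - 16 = -9*l^2 - 87*l - 4*w^2 + w*(37*l + 33) - 54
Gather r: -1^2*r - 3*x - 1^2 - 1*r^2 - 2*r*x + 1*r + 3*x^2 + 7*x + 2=-r^2 - 2*r*x + 3*x^2 + 4*x + 1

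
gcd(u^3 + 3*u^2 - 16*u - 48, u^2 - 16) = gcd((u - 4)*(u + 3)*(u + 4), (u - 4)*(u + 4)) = u^2 - 16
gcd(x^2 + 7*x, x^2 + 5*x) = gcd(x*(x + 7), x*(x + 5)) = x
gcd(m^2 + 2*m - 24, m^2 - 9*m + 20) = m - 4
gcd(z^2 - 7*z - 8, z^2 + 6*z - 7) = 1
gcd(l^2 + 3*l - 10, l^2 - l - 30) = l + 5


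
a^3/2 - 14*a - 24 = (a/2 + 1)*(a - 6)*(a + 4)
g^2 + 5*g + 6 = (g + 2)*(g + 3)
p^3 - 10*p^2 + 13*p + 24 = (p - 8)*(p - 3)*(p + 1)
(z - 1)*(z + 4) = z^2 + 3*z - 4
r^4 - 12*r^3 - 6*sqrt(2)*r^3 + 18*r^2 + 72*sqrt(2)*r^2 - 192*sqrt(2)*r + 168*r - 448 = (r - 8)*(r - 4)*(r - 7*sqrt(2))*(r + sqrt(2))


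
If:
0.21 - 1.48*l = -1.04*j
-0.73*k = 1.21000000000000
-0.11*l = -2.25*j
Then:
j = 0.01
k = -1.66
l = 0.15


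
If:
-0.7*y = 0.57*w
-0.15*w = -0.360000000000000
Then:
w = 2.40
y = -1.95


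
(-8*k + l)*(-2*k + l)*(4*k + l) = 64*k^3 - 24*k^2*l - 6*k*l^2 + l^3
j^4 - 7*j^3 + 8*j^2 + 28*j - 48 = (j - 4)*(j - 3)*(j - 2)*(j + 2)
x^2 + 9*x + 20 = (x + 4)*(x + 5)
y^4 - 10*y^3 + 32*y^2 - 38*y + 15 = (y - 5)*(y - 3)*(y - 1)^2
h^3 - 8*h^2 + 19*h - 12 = (h - 4)*(h - 3)*(h - 1)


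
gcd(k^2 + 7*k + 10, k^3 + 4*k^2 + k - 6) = k + 2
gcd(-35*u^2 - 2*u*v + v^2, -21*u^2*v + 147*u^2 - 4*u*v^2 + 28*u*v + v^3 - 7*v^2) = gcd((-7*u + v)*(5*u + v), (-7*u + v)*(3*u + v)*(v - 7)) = 7*u - v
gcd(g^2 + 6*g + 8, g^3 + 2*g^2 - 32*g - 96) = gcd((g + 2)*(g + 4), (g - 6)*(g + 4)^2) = g + 4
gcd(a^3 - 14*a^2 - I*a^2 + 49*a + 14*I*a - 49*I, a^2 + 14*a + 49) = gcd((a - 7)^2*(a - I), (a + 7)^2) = 1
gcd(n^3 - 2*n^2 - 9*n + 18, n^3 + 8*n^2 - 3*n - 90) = n - 3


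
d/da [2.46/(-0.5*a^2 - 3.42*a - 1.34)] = (2.46*a + 8.4132)/(0.5*a^2 + 3.42*a + 1.34)^2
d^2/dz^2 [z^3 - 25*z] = 6*z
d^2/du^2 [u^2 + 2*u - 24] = 2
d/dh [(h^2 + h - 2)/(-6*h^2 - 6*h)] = (-2*h - 1)/(3*h^2*(h^2 + 2*h + 1))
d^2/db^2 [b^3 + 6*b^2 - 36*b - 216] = 6*b + 12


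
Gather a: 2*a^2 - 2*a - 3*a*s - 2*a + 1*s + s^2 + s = 2*a^2 + a*(-3*s - 4) + s^2 + 2*s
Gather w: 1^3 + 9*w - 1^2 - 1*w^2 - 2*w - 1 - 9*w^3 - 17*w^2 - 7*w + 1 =-9*w^3 - 18*w^2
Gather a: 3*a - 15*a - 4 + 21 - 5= 12 - 12*a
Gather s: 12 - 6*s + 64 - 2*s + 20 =96 - 8*s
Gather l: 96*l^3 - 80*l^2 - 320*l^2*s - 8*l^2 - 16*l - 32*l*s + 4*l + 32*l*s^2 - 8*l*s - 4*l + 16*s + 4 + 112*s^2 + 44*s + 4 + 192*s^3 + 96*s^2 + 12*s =96*l^3 + l^2*(-320*s - 88) + l*(32*s^2 - 40*s - 16) + 192*s^3 + 208*s^2 + 72*s + 8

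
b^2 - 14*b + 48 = (b - 8)*(b - 6)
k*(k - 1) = k^2 - k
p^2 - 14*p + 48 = (p - 8)*(p - 6)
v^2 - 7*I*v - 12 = (v - 4*I)*(v - 3*I)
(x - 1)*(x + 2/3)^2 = x^3 + x^2/3 - 8*x/9 - 4/9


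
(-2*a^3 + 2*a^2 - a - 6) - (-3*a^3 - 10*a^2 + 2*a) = a^3 + 12*a^2 - 3*a - 6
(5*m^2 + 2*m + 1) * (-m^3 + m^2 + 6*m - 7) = -5*m^5 + 3*m^4 + 31*m^3 - 22*m^2 - 8*m - 7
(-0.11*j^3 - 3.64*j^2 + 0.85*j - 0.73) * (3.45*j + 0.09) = -0.3795*j^4 - 12.5679*j^3 + 2.6049*j^2 - 2.442*j - 0.0657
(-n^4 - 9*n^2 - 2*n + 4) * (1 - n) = n^5 - n^4 + 9*n^3 - 7*n^2 - 6*n + 4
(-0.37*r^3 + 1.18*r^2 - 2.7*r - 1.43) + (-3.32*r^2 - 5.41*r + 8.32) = -0.37*r^3 - 2.14*r^2 - 8.11*r + 6.89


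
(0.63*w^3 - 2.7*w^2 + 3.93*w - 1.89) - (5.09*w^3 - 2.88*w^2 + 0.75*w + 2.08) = -4.46*w^3 + 0.18*w^2 + 3.18*w - 3.97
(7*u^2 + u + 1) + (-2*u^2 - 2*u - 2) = 5*u^2 - u - 1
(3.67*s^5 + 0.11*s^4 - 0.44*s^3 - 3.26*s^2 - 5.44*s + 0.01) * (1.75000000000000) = 6.4225*s^5 + 0.1925*s^4 - 0.77*s^3 - 5.705*s^2 - 9.52*s + 0.0175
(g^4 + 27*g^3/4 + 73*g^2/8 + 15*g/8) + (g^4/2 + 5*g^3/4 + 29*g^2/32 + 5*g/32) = 3*g^4/2 + 8*g^3 + 321*g^2/32 + 65*g/32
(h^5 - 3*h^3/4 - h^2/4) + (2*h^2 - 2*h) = h^5 - 3*h^3/4 + 7*h^2/4 - 2*h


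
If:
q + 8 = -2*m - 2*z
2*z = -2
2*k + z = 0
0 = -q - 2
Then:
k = 1/2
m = -2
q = -2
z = -1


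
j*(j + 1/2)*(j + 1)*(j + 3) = j^4 + 9*j^3/2 + 5*j^2 + 3*j/2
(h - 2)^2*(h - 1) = h^3 - 5*h^2 + 8*h - 4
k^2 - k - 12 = (k - 4)*(k + 3)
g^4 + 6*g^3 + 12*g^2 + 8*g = g*(g + 2)^3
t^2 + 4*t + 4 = (t + 2)^2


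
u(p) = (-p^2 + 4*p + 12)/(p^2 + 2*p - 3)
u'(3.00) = -1.00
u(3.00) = 1.25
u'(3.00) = -1.00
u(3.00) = 1.25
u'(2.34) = -2.17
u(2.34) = 2.22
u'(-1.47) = -1.58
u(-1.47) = -1.05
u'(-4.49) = -1.14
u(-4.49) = -3.19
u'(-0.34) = -2.41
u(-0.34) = -2.95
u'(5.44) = -0.22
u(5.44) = 0.11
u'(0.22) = -6.38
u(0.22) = -5.11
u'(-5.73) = -0.38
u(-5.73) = -2.38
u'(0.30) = -7.86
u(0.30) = -5.68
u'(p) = (4 - 2*p)/(p^2 + 2*p - 3) + (-2*p - 2)*(-p^2 + 4*p + 12)/(p^2 + 2*p - 3)^2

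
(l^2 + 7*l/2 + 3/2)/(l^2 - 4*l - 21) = (l + 1/2)/(l - 7)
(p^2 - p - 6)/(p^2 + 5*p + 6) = (p - 3)/(p + 3)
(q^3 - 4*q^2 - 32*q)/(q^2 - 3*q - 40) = q*(q + 4)/(q + 5)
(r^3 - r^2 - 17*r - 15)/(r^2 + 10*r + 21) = (r^2 - 4*r - 5)/(r + 7)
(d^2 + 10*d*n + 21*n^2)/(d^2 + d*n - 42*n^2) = (d + 3*n)/(d - 6*n)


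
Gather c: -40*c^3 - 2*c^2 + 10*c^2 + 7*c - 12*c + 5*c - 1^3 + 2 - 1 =-40*c^3 + 8*c^2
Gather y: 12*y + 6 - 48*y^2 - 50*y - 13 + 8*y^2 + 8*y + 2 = -40*y^2 - 30*y - 5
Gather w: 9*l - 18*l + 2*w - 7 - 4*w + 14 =-9*l - 2*w + 7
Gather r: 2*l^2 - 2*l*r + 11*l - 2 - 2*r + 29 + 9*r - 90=2*l^2 + 11*l + r*(7 - 2*l) - 63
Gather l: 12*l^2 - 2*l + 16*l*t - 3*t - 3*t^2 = 12*l^2 + l*(16*t - 2) - 3*t^2 - 3*t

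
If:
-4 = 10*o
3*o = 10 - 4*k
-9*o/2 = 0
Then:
No Solution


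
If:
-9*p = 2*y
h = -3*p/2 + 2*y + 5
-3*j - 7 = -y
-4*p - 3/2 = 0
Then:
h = 143/16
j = -85/48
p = -3/8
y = 27/16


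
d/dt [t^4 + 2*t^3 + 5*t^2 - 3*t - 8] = 4*t^3 + 6*t^2 + 10*t - 3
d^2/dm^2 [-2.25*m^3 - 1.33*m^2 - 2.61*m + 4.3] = -13.5*m - 2.66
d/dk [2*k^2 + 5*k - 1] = 4*k + 5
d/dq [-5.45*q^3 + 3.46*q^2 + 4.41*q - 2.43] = -16.35*q^2 + 6.92*q + 4.41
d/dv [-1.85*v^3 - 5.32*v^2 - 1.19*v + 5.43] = -5.55*v^2 - 10.64*v - 1.19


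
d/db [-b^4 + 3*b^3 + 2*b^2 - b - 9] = -4*b^3 + 9*b^2 + 4*b - 1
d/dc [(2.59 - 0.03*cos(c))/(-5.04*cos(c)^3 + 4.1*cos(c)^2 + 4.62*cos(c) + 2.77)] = (0.3024*cos(c)^3 - 39.2838*cos(c)^2 + 21.238*cos(c) + 12.0489)*sin(c)/(25.4016*cos(c)^6 - 41.328*cos(c)^5 - 29.7596*cos(c)^4 + 9.9624*cos(c)^3 + 44.0584*cos(c)^2 + 25.5948*cos(c) + 7.6729)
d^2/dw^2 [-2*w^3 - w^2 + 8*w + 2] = -12*w - 2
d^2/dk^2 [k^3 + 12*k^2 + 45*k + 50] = 6*k + 24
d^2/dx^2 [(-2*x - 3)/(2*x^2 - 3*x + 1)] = 2*(12*x*(2*x^2 - 3*x + 1) - (2*x + 3)*(4*x - 3)^2)/(2*x^2 - 3*x + 1)^3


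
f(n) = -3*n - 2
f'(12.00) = -3.00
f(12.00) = -38.00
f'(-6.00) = -3.00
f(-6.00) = 16.00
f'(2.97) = -3.00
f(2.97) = -10.91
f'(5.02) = -3.00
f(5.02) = -17.06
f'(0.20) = -3.00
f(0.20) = -2.60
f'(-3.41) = -3.00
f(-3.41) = 8.23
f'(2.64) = -3.00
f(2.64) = -9.92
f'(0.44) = -3.00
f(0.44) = -3.32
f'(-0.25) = -3.00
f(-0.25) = -1.25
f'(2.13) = -3.00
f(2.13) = -8.39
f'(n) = -3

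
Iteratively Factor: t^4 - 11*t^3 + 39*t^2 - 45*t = (t)*(t^3 - 11*t^2 + 39*t - 45) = t*(t - 5)*(t^2 - 6*t + 9) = t*(t - 5)*(t - 3)*(t - 3)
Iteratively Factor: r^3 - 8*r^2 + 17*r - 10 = (r - 5)*(r^2 - 3*r + 2) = (r - 5)*(r - 2)*(r - 1)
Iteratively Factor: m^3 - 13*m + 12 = (m - 3)*(m^2 + 3*m - 4) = (m - 3)*(m - 1)*(m + 4)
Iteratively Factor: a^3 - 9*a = (a + 3)*(a^2 - 3*a) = a*(a + 3)*(a - 3)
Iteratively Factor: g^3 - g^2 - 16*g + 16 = (g + 4)*(g^2 - 5*g + 4) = (g - 4)*(g + 4)*(g - 1)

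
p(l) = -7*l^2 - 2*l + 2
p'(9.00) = -128.00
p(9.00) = -583.00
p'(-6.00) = 82.00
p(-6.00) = -238.00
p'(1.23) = -19.22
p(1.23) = -11.05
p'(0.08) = -3.12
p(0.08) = 1.80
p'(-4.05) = 54.70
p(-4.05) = -104.72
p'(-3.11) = 41.54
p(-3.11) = -59.48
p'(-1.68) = 21.52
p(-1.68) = -14.40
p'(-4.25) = 57.50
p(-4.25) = -115.94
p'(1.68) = -25.52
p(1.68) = -21.12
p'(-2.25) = 29.50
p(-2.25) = -28.94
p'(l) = -14*l - 2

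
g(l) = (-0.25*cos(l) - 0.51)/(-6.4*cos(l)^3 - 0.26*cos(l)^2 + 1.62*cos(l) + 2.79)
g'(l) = (-0.25*cos(l) - 0.51)*(-19.2*sin(l)*cos(l)^2 - 0.52*sin(l)*cos(l) + 1.62*sin(l))/(-6.4*cos(l)^3 - 0.26*cos(l)^2 + 1.62*cos(l) + 2.79)^2 + 0.25*sin(l)/(-6.4*cos(l)^3 - 0.26*cos(l)^2 + 1.62*cos(l) + 2.79)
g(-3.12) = -0.04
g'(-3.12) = -0.00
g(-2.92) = -0.04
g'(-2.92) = -0.03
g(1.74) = -0.18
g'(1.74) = 0.01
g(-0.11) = 0.35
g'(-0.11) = -0.31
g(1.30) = -0.19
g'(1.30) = 0.07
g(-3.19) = -0.04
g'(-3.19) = 0.01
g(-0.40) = 0.79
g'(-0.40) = -4.85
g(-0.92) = -0.29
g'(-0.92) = -0.68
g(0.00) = 0.34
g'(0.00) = 0.00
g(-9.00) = -0.05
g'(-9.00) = -0.06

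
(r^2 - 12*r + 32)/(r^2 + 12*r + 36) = (r^2 - 12*r + 32)/(r^2 + 12*r + 36)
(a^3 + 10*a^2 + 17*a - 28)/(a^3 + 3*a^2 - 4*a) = (a + 7)/a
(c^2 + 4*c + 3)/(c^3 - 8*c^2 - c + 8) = (c + 3)/(c^2 - 9*c + 8)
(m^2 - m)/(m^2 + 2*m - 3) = m/(m + 3)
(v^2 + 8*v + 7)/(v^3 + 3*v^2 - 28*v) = (v + 1)/(v*(v - 4))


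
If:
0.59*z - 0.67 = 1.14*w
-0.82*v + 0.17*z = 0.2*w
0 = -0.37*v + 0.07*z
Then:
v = 0.25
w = 0.10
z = 1.33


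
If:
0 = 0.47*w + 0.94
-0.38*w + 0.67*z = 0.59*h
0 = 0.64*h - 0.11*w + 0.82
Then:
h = -1.62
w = -2.00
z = -2.57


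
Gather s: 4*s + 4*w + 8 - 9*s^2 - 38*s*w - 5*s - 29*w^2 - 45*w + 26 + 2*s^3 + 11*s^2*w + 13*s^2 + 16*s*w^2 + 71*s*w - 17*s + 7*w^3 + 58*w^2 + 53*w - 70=2*s^3 + s^2*(11*w + 4) + s*(16*w^2 + 33*w - 18) + 7*w^3 + 29*w^2 + 12*w - 36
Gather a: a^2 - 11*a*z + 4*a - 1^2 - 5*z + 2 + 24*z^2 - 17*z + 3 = a^2 + a*(4 - 11*z) + 24*z^2 - 22*z + 4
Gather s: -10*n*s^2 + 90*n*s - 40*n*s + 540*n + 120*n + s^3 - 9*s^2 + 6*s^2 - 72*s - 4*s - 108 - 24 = 660*n + s^3 + s^2*(-10*n - 3) + s*(50*n - 76) - 132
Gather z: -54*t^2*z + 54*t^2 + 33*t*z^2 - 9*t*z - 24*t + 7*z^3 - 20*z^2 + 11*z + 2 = 54*t^2 - 24*t + 7*z^3 + z^2*(33*t - 20) + z*(-54*t^2 - 9*t + 11) + 2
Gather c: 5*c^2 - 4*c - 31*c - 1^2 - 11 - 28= 5*c^2 - 35*c - 40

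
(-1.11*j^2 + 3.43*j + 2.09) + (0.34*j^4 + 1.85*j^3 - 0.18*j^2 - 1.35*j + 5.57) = 0.34*j^4 + 1.85*j^3 - 1.29*j^2 + 2.08*j + 7.66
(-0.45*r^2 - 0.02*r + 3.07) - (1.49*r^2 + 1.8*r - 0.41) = -1.94*r^2 - 1.82*r + 3.48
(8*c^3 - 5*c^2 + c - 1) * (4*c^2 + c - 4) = 32*c^5 - 12*c^4 - 33*c^3 + 17*c^2 - 5*c + 4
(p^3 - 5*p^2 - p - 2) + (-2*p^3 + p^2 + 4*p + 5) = -p^3 - 4*p^2 + 3*p + 3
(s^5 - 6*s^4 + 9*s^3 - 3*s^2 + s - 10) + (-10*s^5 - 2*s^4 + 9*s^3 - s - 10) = -9*s^5 - 8*s^4 + 18*s^3 - 3*s^2 - 20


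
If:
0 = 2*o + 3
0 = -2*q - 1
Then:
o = -3/2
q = -1/2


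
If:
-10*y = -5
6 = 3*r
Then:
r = 2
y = 1/2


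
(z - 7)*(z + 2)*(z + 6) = z^3 + z^2 - 44*z - 84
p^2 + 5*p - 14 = (p - 2)*(p + 7)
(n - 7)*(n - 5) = n^2 - 12*n + 35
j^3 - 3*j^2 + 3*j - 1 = (j - 1)^3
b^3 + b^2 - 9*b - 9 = (b - 3)*(b + 1)*(b + 3)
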